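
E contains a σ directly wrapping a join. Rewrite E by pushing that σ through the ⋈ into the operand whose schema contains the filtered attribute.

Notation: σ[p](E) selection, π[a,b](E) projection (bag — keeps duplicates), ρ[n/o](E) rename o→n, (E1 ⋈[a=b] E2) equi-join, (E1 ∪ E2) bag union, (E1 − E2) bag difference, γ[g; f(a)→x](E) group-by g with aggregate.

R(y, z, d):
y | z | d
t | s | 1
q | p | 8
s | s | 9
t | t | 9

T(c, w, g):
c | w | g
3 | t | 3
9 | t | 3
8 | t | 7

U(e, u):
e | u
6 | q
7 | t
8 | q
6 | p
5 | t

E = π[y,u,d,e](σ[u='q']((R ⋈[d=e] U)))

σ filters on u, owned by the right side.
E' = π[y,u,d,e]((R ⋈[d=e] σ[u='q'](U)))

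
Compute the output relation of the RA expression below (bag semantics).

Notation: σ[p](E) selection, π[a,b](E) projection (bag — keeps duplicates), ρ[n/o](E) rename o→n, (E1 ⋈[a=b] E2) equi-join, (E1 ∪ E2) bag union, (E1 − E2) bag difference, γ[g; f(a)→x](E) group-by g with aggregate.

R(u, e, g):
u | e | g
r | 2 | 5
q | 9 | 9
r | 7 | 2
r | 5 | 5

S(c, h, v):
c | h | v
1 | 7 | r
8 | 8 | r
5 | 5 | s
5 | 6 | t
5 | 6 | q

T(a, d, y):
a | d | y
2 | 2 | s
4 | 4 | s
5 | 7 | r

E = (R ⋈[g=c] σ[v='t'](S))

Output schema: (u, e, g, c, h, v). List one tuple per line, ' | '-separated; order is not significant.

Subexpression sizes:
  R → 4
  S → 5
  σ[v='t'](S) → 1
  (R ⋈[g=c] σ[v='t'](S)) → 2

== RESULT ==
u | e | g | c | h | v
r | 2 | 5 | 5 | 6 | t
r | 5 | 5 | 5 | 6 | t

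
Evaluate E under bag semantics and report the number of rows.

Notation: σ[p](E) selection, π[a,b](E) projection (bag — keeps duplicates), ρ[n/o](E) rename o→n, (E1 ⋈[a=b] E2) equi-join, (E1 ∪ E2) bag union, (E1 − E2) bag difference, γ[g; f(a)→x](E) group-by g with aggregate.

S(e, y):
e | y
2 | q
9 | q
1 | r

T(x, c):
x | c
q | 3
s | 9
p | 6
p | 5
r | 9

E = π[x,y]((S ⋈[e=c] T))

Stepwise |·|:
  S → 3
  T → 5
  (S ⋈[e=c] T) → 2
  π[x,y]((S ⋈[e=c] T)) → 2

|E| = 2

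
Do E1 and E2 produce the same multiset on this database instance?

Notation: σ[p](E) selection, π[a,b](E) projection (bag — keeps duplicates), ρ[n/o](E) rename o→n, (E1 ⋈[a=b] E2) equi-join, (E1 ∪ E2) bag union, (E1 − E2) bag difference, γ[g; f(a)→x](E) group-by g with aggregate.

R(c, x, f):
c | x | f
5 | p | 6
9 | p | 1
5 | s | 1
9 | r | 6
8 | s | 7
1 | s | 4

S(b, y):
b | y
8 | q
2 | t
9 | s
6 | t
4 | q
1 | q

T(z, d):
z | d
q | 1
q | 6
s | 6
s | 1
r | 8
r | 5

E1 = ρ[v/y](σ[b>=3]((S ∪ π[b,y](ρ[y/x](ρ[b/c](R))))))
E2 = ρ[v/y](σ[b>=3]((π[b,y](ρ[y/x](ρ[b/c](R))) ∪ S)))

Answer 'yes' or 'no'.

E1 stepwise |·|:
  S → 6
  R → 6
  ρ[b/c](R) → 6
  ρ[y/x](ρ[b/c](R)) → 6
  π[b,y](ρ[y/x](ρ[b/c](R))) → 6
  (S ∪ π[b,y](ρ[y/x](ρ[b/c](R)))) → 12
  σ[b>=3]((S ∪ π[b,y](ρ[y/x](ρ[b/c](R))))) → 9
  ρ[v/y](σ[b>=3]((S ∪ π[b,y](ρ[y/x](ρ[b/c](R)))))) → 9
E2 stepwise |·|:
  R → 6
  ρ[b/c](R) → 6
  ρ[y/x](ρ[b/c](R)) → 6
  π[b,y](ρ[y/x](ρ[b/c](R))) → 6
  S → 6
  (π[b,y](ρ[y/x](ρ[b/c](R))) ∪ S) → 12
  σ[b>=3]((π[b,y](ρ[y/x](ρ[b/c](R))) ∪ S)) → 9
  ρ[v/y](σ[b>=3]((π[b,y](ρ[y/x](ρ[b/c](R))) ∪ S))) → 9

E1 and E2 produce the same multiset:
b | v
4 | q
5 | p
5 | s
6 | t
8 | q
8 | s
9 | p
9 | r
9 | s

yes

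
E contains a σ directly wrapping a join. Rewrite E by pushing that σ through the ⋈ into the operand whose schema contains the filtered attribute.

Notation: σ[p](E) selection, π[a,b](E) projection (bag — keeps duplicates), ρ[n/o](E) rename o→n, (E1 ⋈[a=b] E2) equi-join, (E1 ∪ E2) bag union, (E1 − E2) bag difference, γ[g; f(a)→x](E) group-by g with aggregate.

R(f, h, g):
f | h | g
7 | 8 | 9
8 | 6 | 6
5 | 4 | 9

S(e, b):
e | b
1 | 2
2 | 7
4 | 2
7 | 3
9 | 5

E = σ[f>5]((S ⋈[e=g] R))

σ filters on f, owned by the right side.
E' = (S ⋈[e=g] σ[f>5](R))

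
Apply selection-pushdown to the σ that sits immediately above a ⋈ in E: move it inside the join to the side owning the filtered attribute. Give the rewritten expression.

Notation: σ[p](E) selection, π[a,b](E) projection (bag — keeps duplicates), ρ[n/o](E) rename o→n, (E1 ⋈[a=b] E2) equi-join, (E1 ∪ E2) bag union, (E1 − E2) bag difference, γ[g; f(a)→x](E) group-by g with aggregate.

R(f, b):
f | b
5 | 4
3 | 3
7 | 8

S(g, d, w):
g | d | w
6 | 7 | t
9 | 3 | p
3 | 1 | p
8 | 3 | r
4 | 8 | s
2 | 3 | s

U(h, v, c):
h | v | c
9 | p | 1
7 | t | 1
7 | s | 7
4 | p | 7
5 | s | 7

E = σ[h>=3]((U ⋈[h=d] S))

σ filters on h, owned by the left side.
E' = (σ[h>=3](U) ⋈[h=d] S)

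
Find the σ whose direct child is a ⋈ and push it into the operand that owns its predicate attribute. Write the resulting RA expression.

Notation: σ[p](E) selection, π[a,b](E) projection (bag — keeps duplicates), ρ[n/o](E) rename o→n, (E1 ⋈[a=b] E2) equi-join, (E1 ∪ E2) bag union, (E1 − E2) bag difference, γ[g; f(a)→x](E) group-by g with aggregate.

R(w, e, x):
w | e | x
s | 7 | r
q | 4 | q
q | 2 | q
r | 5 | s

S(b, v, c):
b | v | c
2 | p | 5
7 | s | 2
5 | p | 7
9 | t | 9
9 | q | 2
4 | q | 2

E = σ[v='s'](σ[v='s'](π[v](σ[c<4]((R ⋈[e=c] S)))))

σ filters on c, owned by the right side.
E' = σ[v='s'](σ[v='s'](π[v]((R ⋈[e=c] σ[c<4](S)))))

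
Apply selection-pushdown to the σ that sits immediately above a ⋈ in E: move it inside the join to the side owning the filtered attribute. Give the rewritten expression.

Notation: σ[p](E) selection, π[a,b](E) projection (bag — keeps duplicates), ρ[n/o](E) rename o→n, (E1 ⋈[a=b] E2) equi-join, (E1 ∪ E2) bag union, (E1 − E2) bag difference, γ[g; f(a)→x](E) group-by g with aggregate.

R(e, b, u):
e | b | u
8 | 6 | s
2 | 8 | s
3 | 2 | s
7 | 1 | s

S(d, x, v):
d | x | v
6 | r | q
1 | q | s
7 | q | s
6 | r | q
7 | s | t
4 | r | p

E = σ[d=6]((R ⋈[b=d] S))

σ filters on d, owned by the right side.
E' = (R ⋈[b=d] σ[d=6](S))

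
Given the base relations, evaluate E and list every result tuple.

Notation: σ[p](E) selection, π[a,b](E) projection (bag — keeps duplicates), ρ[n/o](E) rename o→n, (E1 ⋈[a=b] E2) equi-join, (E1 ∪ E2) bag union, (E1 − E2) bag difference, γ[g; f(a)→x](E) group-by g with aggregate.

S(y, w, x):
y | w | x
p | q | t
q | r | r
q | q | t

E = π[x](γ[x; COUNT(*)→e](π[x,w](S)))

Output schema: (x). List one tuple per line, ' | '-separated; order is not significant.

Stepwise |·|:
  S → 3
  π[x,w](S) → 3
  γ[x; COUNT(*)→e](π[x,w](S)) → 2
  π[x](γ[x; COUNT(*)→e](π[x,w](S))) → 2

== RESULT ==
x
r
t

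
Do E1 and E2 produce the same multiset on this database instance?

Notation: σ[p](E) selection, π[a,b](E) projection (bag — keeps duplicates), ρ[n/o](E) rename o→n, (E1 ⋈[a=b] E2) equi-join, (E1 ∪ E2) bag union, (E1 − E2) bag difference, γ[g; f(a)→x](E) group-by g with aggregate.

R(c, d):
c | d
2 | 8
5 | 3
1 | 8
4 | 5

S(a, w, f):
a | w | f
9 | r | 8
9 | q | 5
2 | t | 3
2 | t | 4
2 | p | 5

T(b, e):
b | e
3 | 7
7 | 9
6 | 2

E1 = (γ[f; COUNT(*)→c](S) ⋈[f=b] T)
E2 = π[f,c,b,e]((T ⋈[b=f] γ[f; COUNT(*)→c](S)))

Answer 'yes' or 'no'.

E1 per-node cardinality:
  S → 5
  γ[f; COUNT(*)→c](S) → 4
  T → 3
  (γ[f; COUNT(*)→c](S) ⋈[f=b] T) → 1
E2 per-node cardinality:
  T → 3
  S → 5
  γ[f; COUNT(*)→c](S) → 4
  (T ⋈[b=f] γ[f; COUNT(*)→c](S)) → 1
  π[f,c,b,e]((T ⋈[b=f] γ[f; COUNT(*)→c](S))) → 1

E1 and E2 produce the same multiset:
f | c | b | e
3 | 1 | 3 | 7

yes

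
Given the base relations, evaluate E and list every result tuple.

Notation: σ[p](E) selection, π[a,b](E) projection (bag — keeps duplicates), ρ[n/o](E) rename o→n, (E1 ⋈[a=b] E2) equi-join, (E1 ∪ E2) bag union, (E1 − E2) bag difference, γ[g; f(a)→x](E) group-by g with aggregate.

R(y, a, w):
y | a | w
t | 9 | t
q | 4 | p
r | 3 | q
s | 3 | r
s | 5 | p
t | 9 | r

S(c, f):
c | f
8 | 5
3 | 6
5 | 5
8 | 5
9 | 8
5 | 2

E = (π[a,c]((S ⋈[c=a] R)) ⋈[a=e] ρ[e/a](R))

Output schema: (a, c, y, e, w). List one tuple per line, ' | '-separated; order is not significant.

Subexpression sizes:
  S → 6
  R → 6
  (S ⋈[c=a] R) → 6
  π[a,c]((S ⋈[c=a] R)) → 6
  R → 6
  ρ[e/a](R) → 6
  (π[a,c]((S ⋈[c=a] R)) ⋈[a=e] ρ[e/a](R)) → 10

== RESULT ==
a | c | y | e | w
3 | 3 | r | 3 | q
3 | 3 | r | 3 | q
3 | 3 | s | 3 | r
3 | 3 | s | 3 | r
5 | 5 | s | 5 | p
5 | 5 | s | 5 | p
9 | 9 | t | 9 | r
9 | 9 | t | 9 | r
9 | 9 | t | 9 | t
9 | 9 | t | 9 | t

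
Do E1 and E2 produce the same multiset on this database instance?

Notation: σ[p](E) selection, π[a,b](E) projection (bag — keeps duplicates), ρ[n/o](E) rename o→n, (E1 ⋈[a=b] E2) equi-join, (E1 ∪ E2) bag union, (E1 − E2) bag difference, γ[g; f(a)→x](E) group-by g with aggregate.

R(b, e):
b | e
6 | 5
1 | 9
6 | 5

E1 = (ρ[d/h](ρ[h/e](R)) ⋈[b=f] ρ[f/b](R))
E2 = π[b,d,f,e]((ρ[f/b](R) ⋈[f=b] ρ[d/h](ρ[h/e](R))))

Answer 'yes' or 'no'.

E1 row counts bottom-up:
  R → 3
  ρ[h/e](R) → 3
  ρ[d/h](ρ[h/e](R)) → 3
  R → 3
  ρ[f/b](R) → 3
  (ρ[d/h](ρ[h/e](R)) ⋈[b=f] ρ[f/b](R)) → 5
E2 row counts bottom-up:
  R → 3
  ρ[f/b](R) → 3
  R → 3
  ρ[h/e](R) → 3
  ρ[d/h](ρ[h/e](R)) → 3
  (ρ[f/b](R) ⋈[f=b] ρ[d/h](ρ[h/e](R))) → 5
  π[b,d,f,e]((ρ[f/b](R) ⋈[f=b] ρ[d/h](ρ[h/e](R)))) → 5

E1 and E2 produce the same multiset:
b | d | f | e
1 | 9 | 1 | 9
6 | 5 | 6 | 5
6 | 5 | 6 | 5
6 | 5 | 6 | 5
6 | 5 | 6 | 5

yes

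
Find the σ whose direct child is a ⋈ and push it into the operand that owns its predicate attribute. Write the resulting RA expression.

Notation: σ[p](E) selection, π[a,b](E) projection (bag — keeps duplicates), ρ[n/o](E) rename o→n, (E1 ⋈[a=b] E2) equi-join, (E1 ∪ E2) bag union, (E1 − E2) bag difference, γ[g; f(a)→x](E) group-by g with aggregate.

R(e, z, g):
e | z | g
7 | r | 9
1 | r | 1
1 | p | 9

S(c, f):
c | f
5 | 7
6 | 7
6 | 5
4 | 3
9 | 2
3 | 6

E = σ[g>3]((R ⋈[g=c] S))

σ filters on g, owned by the left side.
E' = (σ[g>3](R) ⋈[g=c] S)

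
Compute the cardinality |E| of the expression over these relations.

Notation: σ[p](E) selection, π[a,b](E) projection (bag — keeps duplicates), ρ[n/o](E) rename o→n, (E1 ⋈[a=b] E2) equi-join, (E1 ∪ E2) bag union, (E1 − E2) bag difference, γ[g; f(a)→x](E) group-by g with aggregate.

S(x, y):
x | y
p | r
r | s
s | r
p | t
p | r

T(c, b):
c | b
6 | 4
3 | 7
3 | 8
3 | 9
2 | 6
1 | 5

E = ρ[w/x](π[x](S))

Stepwise |·|:
  S → 5
  π[x](S) → 5
  ρ[w/x](π[x](S)) → 5

|E| = 5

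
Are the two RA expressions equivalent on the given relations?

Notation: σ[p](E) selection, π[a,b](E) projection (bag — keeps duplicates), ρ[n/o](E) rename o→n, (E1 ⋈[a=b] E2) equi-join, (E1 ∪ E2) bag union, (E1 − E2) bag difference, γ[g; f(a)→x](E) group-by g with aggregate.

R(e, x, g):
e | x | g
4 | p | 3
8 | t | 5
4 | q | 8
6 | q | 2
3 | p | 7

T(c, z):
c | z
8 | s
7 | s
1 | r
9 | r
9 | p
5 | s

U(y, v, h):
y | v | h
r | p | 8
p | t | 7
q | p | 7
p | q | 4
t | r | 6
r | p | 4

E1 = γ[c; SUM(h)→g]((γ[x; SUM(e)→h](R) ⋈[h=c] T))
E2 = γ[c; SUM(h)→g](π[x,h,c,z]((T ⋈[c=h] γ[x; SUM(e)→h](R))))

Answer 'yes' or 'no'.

E1 stepwise |·|:
  R → 5
  γ[x; SUM(e)→h](R) → 3
  T → 6
  (γ[x; SUM(e)→h](R) ⋈[h=c] T) → 2
  γ[c; SUM(h)→g]((γ[x; SUM(e)→h](R) ⋈[h=c] T)) → 2
E2 stepwise |·|:
  T → 6
  R → 5
  γ[x; SUM(e)→h](R) → 3
  (T ⋈[c=h] γ[x; SUM(e)→h](R)) → 2
  π[x,h,c,z]((T ⋈[c=h] γ[x; SUM(e)→h](R))) → 2
  γ[c; SUM(h)→g](π[x,h,c,z]((T ⋈[c=h] γ[x; SUM(e)→h](R)))) → 2

E1 and E2 produce the same multiset:
c | g
7 | 7
8 | 8

yes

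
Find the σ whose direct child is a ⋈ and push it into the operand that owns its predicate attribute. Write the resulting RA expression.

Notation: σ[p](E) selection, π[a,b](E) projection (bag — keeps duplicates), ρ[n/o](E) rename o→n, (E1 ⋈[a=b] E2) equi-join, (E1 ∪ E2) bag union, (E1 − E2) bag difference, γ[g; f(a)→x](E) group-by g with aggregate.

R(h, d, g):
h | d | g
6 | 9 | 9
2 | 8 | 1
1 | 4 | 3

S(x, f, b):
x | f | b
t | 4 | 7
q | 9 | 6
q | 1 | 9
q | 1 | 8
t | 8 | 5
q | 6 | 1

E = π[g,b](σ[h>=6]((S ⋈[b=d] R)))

σ filters on h, owned by the right side.
E' = π[g,b]((S ⋈[b=d] σ[h>=6](R)))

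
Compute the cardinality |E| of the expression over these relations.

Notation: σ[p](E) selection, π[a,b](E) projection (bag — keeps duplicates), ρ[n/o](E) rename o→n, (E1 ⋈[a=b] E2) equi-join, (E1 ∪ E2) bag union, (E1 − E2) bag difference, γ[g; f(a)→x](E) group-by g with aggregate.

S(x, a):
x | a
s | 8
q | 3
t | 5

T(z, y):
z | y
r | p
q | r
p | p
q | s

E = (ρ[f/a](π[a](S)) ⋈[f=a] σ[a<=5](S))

Stepwise |·|:
  S → 3
  π[a](S) → 3
  ρ[f/a](π[a](S)) → 3
  S → 3
  σ[a<=5](S) → 2
  (ρ[f/a](π[a](S)) ⋈[f=a] σ[a<=5](S)) → 2

|E| = 2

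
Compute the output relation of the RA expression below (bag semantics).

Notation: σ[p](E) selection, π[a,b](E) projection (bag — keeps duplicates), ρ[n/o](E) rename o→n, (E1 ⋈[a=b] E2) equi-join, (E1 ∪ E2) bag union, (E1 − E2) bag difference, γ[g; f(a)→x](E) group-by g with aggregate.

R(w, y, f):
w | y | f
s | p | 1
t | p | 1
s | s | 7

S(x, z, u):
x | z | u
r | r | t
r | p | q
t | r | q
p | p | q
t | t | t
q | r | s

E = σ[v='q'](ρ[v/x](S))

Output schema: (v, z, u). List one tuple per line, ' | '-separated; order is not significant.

Per-node cardinality:
  S → 6
  ρ[v/x](S) → 6
  σ[v='q'](ρ[v/x](S)) → 1

== RESULT ==
v | z | u
q | r | s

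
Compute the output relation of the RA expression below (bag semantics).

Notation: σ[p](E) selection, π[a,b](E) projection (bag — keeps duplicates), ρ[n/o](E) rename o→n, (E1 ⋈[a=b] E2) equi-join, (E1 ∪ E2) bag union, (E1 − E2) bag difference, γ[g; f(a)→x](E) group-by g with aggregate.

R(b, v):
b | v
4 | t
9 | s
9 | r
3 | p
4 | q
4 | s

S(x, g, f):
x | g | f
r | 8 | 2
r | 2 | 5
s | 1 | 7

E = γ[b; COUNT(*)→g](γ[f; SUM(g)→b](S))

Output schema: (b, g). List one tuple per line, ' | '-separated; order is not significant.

Per-node cardinality:
  S → 3
  γ[f; SUM(g)→b](S) → 3
  γ[b; COUNT(*)→g](γ[f; SUM(g)→b](S)) → 3

== RESULT ==
b | g
1 | 1
2 | 1
8 | 1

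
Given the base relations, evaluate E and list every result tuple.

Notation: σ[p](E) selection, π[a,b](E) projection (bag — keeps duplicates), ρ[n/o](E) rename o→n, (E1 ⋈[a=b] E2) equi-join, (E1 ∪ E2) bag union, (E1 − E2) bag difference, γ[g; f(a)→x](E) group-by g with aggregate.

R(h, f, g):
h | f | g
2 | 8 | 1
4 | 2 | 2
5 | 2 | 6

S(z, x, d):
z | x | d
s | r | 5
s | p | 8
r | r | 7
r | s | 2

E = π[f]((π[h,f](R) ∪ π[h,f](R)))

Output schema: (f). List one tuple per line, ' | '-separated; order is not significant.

Stepwise |·|:
  R → 3
  π[h,f](R) → 3
  R → 3
  π[h,f](R) → 3
  (π[h,f](R) ∪ π[h,f](R)) → 6
  π[f]((π[h,f](R) ∪ π[h,f](R))) → 6

== RESULT ==
f
2
2
2
2
8
8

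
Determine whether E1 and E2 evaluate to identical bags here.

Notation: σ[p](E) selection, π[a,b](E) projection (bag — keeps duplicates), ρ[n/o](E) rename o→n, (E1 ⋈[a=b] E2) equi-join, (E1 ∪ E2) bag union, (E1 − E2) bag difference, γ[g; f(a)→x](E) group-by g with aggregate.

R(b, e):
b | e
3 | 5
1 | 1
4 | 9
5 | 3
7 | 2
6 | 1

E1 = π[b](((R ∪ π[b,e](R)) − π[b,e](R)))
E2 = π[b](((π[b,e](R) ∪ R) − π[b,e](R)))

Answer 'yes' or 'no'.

E1 subexpression sizes:
  R → 6
  R → 6
  π[b,e](R) → 6
  (R ∪ π[b,e](R)) → 12
  R → 6
  π[b,e](R) → 6
  ((R ∪ π[b,e](R)) − π[b,e](R)) → 6
  π[b](((R ∪ π[b,e](R)) − π[b,e](R))) → 6
E2 subexpression sizes:
  R → 6
  π[b,e](R) → 6
  R → 6
  (π[b,e](R) ∪ R) → 12
  R → 6
  π[b,e](R) → 6
  ((π[b,e](R) ∪ R) − π[b,e](R)) → 6
  π[b](((π[b,e](R) ∪ R) − π[b,e](R))) → 6

E1 and E2 produce the same multiset:
b
1
3
4
5
6
7

yes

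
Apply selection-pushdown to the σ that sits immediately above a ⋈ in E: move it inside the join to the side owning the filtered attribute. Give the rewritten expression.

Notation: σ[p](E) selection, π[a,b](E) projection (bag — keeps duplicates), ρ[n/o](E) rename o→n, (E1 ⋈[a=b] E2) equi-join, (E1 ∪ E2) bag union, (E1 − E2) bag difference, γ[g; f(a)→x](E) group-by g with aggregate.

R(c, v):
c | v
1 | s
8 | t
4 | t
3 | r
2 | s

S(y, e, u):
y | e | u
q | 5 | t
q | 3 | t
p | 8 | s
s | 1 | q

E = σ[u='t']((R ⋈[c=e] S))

σ filters on u, owned by the right side.
E' = (R ⋈[c=e] σ[u='t'](S))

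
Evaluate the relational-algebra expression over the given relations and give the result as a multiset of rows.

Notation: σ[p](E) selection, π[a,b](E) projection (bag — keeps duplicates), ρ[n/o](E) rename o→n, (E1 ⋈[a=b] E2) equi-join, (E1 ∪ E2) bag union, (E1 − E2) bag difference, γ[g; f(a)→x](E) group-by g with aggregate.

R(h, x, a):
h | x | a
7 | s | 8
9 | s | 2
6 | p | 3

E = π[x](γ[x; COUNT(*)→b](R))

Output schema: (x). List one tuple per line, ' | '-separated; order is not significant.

Row counts bottom-up:
  R → 3
  γ[x; COUNT(*)→b](R) → 2
  π[x](γ[x; COUNT(*)→b](R)) → 2

== RESULT ==
x
p
s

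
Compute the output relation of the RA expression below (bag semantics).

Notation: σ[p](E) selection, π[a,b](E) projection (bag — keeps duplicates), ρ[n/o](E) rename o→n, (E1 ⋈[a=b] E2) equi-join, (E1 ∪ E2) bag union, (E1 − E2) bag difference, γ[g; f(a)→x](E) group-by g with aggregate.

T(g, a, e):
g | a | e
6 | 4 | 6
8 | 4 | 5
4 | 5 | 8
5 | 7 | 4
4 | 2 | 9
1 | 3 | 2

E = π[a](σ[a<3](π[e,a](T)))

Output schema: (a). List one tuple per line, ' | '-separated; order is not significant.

Stepwise |·|:
  T → 6
  π[e,a](T) → 6
  σ[a<3](π[e,a](T)) → 1
  π[a](σ[a<3](π[e,a](T))) → 1

== RESULT ==
a
2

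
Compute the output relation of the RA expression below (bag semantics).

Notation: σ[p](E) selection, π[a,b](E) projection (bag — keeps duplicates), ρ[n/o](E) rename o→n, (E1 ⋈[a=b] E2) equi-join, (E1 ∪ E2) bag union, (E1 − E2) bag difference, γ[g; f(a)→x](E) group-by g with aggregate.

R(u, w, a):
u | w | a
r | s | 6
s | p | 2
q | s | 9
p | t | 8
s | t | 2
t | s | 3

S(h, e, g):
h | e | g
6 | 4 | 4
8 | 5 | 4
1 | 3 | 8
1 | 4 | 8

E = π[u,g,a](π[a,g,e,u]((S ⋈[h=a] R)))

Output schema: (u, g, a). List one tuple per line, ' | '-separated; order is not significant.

Per-node cardinality:
  S → 4
  R → 6
  (S ⋈[h=a] R) → 2
  π[a,g,e,u]((S ⋈[h=a] R)) → 2
  π[u,g,a](π[a,g,e,u]((S ⋈[h=a] R))) → 2

== RESULT ==
u | g | a
p | 4 | 8
r | 4 | 6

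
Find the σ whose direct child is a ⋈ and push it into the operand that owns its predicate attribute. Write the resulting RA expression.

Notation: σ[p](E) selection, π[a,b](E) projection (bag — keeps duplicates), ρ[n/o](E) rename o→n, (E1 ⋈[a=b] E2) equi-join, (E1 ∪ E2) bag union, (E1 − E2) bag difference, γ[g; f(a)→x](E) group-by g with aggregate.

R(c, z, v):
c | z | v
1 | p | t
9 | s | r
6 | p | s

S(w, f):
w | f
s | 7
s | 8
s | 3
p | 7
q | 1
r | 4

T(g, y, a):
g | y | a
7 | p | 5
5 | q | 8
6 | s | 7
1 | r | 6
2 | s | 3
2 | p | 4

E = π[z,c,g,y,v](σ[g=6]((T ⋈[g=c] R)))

σ filters on g, owned by the left side.
E' = π[z,c,g,y,v]((σ[g=6](T) ⋈[g=c] R))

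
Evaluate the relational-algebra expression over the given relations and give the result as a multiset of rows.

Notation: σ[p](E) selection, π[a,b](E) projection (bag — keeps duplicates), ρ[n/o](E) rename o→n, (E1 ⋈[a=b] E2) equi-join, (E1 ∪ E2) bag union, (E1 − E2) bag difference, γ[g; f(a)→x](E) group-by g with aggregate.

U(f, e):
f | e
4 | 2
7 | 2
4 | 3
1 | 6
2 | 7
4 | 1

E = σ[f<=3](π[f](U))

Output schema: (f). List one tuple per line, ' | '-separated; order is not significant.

Subexpression sizes:
  U → 6
  π[f](U) → 6
  σ[f<=3](π[f](U)) → 2

== RESULT ==
f
1
2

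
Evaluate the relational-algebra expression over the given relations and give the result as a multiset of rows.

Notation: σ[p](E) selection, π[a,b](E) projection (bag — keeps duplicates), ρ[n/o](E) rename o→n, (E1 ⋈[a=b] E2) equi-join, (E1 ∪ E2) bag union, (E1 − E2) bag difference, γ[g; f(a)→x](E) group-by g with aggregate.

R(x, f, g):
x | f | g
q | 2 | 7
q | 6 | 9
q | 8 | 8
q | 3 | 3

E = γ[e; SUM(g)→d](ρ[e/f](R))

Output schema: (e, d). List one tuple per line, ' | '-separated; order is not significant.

Subexpression sizes:
  R → 4
  ρ[e/f](R) → 4
  γ[e; SUM(g)→d](ρ[e/f](R)) → 4

== RESULT ==
e | d
2 | 7
3 | 3
6 | 9
8 | 8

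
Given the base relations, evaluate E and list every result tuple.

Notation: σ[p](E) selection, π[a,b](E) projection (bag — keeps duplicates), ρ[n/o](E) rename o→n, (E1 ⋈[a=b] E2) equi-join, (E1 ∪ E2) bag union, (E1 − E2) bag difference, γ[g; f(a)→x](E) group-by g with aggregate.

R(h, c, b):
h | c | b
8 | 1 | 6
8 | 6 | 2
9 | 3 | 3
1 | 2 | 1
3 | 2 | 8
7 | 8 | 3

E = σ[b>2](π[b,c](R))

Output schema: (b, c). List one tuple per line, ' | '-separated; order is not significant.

Row counts bottom-up:
  R → 6
  π[b,c](R) → 6
  σ[b>2](π[b,c](R)) → 4

== RESULT ==
b | c
3 | 3
3 | 8
6 | 1
8 | 2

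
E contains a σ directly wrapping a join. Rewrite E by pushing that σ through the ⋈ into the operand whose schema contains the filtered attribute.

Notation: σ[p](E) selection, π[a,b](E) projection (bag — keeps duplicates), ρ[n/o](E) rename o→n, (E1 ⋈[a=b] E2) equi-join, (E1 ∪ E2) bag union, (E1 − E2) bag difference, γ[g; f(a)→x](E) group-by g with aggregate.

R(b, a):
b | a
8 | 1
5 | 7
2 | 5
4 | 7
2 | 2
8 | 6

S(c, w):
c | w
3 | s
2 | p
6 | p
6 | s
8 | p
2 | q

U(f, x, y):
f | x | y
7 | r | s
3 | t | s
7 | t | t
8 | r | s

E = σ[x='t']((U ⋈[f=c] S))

σ filters on x, owned by the left side.
E' = (σ[x='t'](U) ⋈[f=c] S)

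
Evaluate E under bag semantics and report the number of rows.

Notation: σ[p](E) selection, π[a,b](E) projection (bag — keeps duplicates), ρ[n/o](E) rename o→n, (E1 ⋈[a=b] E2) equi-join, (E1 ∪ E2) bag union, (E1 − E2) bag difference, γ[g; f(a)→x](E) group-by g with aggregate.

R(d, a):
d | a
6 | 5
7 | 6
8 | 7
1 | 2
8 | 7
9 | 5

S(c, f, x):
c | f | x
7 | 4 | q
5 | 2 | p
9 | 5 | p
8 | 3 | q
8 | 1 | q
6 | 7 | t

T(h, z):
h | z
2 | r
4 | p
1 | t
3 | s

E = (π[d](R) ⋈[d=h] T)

Stepwise |·|:
  R → 6
  π[d](R) → 6
  T → 4
  (π[d](R) ⋈[d=h] T) → 1

|E| = 1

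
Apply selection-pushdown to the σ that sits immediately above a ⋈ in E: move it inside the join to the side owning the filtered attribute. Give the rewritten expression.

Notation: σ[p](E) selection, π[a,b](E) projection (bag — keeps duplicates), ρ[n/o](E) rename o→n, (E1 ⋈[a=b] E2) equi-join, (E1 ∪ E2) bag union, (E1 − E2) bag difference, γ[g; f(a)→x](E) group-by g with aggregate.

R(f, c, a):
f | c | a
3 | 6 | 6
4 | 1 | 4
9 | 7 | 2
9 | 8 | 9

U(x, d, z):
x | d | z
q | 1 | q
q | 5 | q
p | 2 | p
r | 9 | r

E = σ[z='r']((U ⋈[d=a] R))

σ filters on z, owned by the left side.
E' = (σ[z='r'](U) ⋈[d=a] R)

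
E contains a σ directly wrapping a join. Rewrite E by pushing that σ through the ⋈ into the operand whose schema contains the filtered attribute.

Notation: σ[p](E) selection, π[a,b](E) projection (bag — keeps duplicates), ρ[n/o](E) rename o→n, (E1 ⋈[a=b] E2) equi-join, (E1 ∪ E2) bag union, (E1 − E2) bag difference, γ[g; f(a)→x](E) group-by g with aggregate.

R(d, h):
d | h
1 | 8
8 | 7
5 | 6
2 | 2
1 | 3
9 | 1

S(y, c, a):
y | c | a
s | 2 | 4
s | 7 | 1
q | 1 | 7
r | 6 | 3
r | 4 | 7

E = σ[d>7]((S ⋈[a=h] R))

σ filters on d, owned by the right side.
E' = (S ⋈[a=h] σ[d>7](R))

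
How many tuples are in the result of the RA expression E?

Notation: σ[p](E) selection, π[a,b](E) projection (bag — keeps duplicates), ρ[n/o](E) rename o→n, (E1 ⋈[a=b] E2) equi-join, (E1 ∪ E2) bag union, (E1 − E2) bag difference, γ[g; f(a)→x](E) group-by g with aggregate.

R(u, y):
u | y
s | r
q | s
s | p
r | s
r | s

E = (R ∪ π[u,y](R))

Per-node cardinality:
  R → 5
  R → 5
  π[u,y](R) → 5
  (R ∪ π[u,y](R)) → 10

|E| = 10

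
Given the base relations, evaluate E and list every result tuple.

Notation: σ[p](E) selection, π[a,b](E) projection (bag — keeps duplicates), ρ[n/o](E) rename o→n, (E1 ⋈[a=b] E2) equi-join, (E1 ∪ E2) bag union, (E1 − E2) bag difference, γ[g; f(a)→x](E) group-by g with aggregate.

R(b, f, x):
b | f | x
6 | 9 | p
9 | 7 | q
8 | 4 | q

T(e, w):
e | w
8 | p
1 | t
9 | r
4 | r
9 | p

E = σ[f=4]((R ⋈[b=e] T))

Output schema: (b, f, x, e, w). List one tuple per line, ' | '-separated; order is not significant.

Per-node cardinality:
  R → 3
  T → 5
  (R ⋈[b=e] T) → 3
  σ[f=4]((R ⋈[b=e] T)) → 1

== RESULT ==
b | f | x | e | w
8 | 4 | q | 8 | p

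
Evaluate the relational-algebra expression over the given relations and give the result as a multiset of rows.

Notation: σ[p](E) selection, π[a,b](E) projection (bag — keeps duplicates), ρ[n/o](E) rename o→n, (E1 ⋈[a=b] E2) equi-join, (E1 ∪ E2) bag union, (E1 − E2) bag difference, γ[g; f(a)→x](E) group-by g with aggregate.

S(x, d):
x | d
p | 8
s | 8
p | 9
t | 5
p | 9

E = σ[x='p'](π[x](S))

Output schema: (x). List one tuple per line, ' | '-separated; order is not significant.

Stepwise |·|:
  S → 5
  π[x](S) → 5
  σ[x='p'](π[x](S)) → 3

== RESULT ==
x
p
p
p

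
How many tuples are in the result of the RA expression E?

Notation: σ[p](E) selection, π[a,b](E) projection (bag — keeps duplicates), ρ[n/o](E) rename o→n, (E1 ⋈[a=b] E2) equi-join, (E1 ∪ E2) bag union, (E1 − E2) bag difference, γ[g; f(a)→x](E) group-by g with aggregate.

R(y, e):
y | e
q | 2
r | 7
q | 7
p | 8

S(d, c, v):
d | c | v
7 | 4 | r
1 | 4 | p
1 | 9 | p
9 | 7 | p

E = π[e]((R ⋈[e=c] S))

Per-node cardinality:
  R → 4
  S → 4
  (R ⋈[e=c] S) → 2
  π[e]((R ⋈[e=c] S)) → 2

|E| = 2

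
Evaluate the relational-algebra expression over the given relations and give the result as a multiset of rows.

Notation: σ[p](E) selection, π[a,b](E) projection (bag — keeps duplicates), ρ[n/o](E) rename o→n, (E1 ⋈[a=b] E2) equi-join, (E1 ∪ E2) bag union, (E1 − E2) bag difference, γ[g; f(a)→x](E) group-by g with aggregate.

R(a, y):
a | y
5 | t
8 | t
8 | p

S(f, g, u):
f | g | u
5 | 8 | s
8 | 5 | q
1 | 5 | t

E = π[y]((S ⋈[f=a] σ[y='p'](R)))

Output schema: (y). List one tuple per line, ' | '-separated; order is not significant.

Row counts bottom-up:
  S → 3
  R → 3
  σ[y='p'](R) → 1
  (S ⋈[f=a] σ[y='p'](R)) → 1
  π[y]((S ⋈[f=a] σ[y='p'](R))) → 1

== RESULT ==
y
p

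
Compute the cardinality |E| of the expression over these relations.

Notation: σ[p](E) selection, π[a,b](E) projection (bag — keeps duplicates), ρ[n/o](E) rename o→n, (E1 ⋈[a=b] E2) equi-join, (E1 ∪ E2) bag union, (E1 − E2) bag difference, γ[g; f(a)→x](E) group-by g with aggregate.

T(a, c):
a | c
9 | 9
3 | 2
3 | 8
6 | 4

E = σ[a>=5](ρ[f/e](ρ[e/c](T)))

Stepwise |·|:
  T → 4
  ρ[e/c](T) → 4
  ρ[f/e](ρ[e/c](T)) → 4
  σ[a>=5](ρ[f/e](ρ[e/c](T))) → 2

|E| = 2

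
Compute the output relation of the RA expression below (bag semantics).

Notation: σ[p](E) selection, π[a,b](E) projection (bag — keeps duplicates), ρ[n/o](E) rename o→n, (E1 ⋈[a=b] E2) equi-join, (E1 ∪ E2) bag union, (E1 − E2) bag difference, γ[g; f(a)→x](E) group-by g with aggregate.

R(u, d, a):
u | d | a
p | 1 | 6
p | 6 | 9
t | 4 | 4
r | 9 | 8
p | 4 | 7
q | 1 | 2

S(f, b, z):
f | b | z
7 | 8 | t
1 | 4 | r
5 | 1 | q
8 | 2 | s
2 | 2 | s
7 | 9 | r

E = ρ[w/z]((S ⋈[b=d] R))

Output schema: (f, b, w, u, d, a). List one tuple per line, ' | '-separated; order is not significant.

Stepwise |·|:
  S → 6
  R → 6
  (S ⋈[b=d] R) → 5
  ρ[w/z]((S ⋈[b=d] R)) → 5

== RESULT ==
f | b | w | u | d | a
1 | 4 | r | p | 4 | 7
1 | 4 | r | t | 4 | 4
5 | 1 | q | p | 1 | 6
5 | 1 | q | q | 1 | 2
7 | 9 | r | r | 9 | 8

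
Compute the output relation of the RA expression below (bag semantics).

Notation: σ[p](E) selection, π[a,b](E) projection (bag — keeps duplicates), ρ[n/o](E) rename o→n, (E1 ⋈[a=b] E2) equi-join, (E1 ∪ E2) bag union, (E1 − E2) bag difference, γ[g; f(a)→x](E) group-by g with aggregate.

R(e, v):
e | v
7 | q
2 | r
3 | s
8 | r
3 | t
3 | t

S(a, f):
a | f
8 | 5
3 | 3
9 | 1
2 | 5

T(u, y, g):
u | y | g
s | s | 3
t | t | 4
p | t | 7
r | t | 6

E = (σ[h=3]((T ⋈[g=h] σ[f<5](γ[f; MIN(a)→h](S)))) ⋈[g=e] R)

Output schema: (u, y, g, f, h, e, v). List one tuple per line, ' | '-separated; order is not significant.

Row counts bottom-up:
  T → 4
  S → 4
  γ[f; MIN(a)→h](S) → 3
  σ[f<5](γ[f; MIN(a)→h](S)) → 2
  (T ⋈[g=h] σ[f<5](γ[f; MIN(a)→h](S))) → 1
  σ[h=3]((T ⋈[g=h] σ[f<5](γ[f; MIN(a)→h](S)))) → 1
  R → 6
  (σ[h=3]((T ⋈[g=h] σ[f<5](γ[f; MIN(a)→h](S)))) ⋈[g=e] R) → 3

== RESULT ==
u | y | g | f | h | e | v
s | s | 3 | 3 | 3 | 3 | s
s | s | 3 | 3 | 3 | 3 | t
s | s | 3 | 3 | 3 | 3 | t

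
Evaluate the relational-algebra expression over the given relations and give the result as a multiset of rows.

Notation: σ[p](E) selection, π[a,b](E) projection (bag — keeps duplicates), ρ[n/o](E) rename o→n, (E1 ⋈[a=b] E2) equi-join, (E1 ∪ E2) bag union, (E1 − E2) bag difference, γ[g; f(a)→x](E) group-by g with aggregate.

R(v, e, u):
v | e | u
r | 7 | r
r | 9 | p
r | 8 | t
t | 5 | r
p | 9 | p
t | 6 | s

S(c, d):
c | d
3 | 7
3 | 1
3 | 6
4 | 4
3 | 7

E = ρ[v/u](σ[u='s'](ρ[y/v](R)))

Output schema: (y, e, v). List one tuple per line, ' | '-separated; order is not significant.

Subexpression sizes:
  R → 6
  ρ[y/v](R) → 6
  σ[u='s'](ρ[y/v](R)) → 1
  ρ[v/u](σ[u='s'](ρ[y/v](R))) → 1

== RESULT ==
y | e | v
t | 6 | s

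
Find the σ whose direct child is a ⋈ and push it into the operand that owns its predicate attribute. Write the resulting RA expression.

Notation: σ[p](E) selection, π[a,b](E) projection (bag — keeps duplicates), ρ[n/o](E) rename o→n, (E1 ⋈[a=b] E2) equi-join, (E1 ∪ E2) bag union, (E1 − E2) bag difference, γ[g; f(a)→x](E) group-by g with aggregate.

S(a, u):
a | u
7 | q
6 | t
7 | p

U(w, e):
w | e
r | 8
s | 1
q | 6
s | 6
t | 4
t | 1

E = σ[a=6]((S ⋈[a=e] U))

σ filters on a, owned by the left side.
E' = (σ[a=6](S) ⋈[a=e] U)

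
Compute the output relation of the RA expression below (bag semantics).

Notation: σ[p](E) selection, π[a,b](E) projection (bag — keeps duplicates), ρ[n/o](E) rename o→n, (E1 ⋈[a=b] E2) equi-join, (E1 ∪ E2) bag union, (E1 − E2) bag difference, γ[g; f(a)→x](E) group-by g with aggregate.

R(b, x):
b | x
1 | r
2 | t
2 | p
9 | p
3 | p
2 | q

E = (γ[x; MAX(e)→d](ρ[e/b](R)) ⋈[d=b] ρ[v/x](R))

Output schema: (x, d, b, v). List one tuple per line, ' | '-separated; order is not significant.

Per-node cardinality:
  R → 6
  ρ[e/b](R) → 6
  γ[x; MAX(e)→d](ρ[e/b](R)) → 4
  R → 6
  ρ[v/x](R) → 6
  (γ[x; MAX(e)→d](ρ[e/b](R)) ⋈[d=b] ρ[v/x](R)) → 8

== RESULT ==
x | d | b | v
p | 9 | 9 | p
q | 2 | 2 | p
q | 2 | 2 | q
q | 2 | 2 | t
r | 1 | 1 | r
t | 2 | 2 | p
t | 2 | 2 | q
t | 2 | 2 | t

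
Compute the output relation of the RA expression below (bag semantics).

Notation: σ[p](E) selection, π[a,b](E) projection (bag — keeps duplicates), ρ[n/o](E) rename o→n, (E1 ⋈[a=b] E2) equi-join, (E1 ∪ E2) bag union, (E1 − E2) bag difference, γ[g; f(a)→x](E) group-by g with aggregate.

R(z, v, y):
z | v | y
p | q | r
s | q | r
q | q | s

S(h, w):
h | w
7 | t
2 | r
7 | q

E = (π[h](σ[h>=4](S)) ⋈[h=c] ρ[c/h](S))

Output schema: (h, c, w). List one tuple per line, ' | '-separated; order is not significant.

Per-node cardinality:
  S → 3
  σ[h>=4](S) → 2
  π[h](σ[h>=4](S)) → 2
  S → 3
  ρ[c/h](S) → 3
  (π[h](σ[h>=4](S)) ⋈[h=c] ρ[c/h](S)) → 4

== RESULT ==
h | c | w
7 | 7 | q
7 | 7 | q
7 | 7 | t
7 | 7 | t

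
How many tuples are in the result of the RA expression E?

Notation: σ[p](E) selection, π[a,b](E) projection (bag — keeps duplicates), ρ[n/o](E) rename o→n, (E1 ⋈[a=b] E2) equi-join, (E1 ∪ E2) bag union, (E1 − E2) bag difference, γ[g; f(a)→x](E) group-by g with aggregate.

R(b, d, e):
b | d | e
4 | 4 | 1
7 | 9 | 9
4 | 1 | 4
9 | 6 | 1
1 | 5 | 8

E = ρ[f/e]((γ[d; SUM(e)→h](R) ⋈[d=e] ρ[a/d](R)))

Per-node cardinality:
  R → 5
  γ[d; SUM(e)→h](R) → 5
  R → 5
  ρ[a/d](R) → 5
  (γ[d; SUM(e)→h](R) ⋈[d=e] ρ[a/d](R)) → 4
  ρ[f/e]((γ[d; SUM(e)→h](R) ⋈[d=e] ρ[a/d](R))) → 4

|E| = 4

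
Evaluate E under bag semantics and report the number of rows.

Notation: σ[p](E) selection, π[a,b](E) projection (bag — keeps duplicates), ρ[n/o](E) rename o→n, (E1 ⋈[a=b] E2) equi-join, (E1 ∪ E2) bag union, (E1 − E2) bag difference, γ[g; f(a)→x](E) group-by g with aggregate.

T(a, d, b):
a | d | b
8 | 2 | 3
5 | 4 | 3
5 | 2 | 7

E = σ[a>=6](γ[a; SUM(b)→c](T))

Per-node cardinality:
  T → 3
  γ[a; SUM(b)→c](T) → 2
  σ[a>=6](γ[a; SUM(b)→c](T)) → 1

|E| = 1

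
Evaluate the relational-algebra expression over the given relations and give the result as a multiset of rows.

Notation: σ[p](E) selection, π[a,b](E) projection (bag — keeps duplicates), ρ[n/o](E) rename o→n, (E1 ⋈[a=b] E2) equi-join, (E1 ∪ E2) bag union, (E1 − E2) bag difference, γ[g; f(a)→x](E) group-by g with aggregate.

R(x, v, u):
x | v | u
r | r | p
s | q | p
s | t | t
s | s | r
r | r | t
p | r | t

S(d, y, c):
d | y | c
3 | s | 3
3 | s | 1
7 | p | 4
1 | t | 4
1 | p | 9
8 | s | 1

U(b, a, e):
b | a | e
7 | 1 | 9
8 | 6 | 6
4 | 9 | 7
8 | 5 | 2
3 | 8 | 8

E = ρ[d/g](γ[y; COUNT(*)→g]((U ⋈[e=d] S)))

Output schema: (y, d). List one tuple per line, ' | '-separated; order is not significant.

Stepwise |·|:
  U → 5
  S → 6
  (U ⋈[e=d] S) → 2
  γ[y; COUNT(*)→g]((U ⋈[e=d] S)) → 2
  ρ[d/g](γ[y; COUNT(*)→g]((U ⋈[e=d] S))) → 2

== RESULT ==
y | d
p | 1
s | 1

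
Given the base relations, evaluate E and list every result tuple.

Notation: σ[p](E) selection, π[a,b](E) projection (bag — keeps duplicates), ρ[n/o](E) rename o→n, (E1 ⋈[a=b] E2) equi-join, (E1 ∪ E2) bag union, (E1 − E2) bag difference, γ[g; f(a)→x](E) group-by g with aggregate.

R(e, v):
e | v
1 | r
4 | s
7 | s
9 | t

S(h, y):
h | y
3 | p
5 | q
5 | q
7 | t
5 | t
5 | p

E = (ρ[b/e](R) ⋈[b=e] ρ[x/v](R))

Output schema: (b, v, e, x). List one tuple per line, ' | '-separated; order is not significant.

Stepwise |·|:
  R → 4
  ρ[b/e](R) → 4
  R → 4
  ρ[x/v](R) → 4
  (ρ[b/e](R) ⋈[b=e] ρ[x/v](R)) → 4

== RESULT ==
b | v | e | x
1 | r | 1 | r
4 | s | 4 | s
7 | s | 7 | s
9 | t | 9 | t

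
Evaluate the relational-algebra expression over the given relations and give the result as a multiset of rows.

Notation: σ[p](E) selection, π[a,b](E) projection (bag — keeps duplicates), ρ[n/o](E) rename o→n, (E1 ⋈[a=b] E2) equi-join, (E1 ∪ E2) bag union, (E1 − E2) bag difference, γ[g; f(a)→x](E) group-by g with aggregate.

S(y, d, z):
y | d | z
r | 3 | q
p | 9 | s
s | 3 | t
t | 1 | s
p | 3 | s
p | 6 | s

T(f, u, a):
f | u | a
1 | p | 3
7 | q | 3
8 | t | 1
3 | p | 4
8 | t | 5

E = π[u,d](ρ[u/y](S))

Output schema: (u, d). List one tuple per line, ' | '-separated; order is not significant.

Subexpression sizes:
  S → 6
  ρ[u/y](S) → 6
  π[u,d](ρ[u/y](S)) → 6

== RESULT ==
u | d
p | 3
p | 6
p | 9
r | 3
s | 3
t | 1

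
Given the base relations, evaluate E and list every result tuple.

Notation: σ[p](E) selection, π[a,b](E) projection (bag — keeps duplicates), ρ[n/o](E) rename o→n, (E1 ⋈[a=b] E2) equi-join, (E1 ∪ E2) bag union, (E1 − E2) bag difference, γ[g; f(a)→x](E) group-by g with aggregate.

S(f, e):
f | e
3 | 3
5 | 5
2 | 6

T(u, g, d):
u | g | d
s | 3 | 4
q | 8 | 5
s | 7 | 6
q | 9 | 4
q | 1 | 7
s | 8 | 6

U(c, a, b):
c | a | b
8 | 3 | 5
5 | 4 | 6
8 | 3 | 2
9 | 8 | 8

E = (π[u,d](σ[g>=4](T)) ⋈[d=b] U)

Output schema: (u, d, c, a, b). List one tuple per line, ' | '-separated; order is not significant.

Stepwise |·|:
  T → 6
  σ[g>=4](T) → 4
  π[u,d](σ[g>=4](T)) → 4
  U → 4
  (π[u,d](σ[g>=4](T)) ⋈[d=b] U) → 3

== RESULT ==
u | d | c | a | b
q | 5 | 8 | 3 | 5
s | 6 | 5 | 4 | 6
s | 6 | 5 | 4 | 6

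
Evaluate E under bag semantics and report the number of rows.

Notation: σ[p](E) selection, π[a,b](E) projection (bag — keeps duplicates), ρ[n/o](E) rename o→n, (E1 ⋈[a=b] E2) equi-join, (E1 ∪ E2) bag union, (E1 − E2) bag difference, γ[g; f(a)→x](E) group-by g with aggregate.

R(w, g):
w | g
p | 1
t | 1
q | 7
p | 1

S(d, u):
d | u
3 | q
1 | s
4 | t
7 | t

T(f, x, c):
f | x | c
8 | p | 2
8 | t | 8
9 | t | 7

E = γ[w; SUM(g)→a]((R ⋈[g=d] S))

Subexpression sizes:
  R → 4
  S → 4
  (R ⋈[g=d] S) → 4
  γ[w; SUM(g)→a]((R ⋈[g=d] S)) → 3

|E| = 3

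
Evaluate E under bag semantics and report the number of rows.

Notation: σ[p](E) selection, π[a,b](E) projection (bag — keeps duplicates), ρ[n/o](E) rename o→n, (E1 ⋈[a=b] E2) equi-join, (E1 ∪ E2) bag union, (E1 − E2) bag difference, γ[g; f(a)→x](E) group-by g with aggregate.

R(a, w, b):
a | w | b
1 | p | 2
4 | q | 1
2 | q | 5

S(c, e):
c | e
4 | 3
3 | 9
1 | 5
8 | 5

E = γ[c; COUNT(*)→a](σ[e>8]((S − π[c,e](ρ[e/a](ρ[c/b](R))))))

Subexpression sizes:
  S → 4
  R → 3
  ρ[c/b](R) → 3
  ρ[e/a](ρ[c/b](R)) → 3
  π[c,e](ρ[e/a](ρ[c/b](R))) → 3
  (S − π[c,e](ρ[e/a](ρ[c/b](R)))) → 4
  σ[e>8]((S − π[c,e](ρ[e/a](ρ[c/b](R))))) → 1
  γ[c; COUNT(*)→a](σ[e>8]((S − π[c,e](ρ[e/a](ρ[c/b](R)))))) → 1

|E| = 1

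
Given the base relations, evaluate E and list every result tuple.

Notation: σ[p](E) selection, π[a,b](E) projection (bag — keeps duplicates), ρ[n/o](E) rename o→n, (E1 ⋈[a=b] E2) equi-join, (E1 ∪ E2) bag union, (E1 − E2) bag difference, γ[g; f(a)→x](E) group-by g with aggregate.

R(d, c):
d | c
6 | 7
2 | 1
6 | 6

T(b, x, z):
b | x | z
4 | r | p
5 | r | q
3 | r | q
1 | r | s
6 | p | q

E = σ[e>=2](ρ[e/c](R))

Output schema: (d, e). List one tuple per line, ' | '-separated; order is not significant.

Row counts bottom-up:
  R → 3
  ρ[e/c](R) → 3
  σ[e>=2](ρ[e/c](R)) → 2

== RESULT ==
d | e
6 | 6
6 | 7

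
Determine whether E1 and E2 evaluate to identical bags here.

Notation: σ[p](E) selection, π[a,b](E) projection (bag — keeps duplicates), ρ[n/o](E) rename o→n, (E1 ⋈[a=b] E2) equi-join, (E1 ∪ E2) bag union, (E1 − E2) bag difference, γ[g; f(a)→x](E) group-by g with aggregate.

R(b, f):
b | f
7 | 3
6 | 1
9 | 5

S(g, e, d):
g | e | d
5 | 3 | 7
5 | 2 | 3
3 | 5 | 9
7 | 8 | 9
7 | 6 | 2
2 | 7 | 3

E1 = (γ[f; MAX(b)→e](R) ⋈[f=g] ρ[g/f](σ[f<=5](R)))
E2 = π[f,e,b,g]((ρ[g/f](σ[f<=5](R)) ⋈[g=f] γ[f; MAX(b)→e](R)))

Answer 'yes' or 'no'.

E1 row counts bottom-up:
  R → 3
  γ[f; MAX(b)→e](R) → 3
  R → 3
  σ[f<=5](R) → 3
  ρ[g/f](σ[f<=5](R)) → 3
  (γ[f; MAX(b)→e](R) ⋈[f=g] ρ[g/f](σ[f<=5](R))) → 3
E2 row counts bottom-up:
  R → 3
  σ[f<=5](R) → 3
  ρ[g/f](σ[f<=5](R)) → 3
  R → 3
  γ[f; MAX(b)→e](R) → 3
  (ρ[g/f](σ[f<=5](R)) ⋈[g=f] γ[f; MAX(b)→e](R)) → 3
  π[f,e,b,g]((ρ[g/f](σ[f<=5](R)) ⋈[g=f] γ[f; MAX(b)→e](R))) → 3

E1 and E2 produce the same multiset:
f | e | b | g
1 | 6 | 6 | 1
3 | 7 | 7 | 3
5 | 9 | 9 | 5

yes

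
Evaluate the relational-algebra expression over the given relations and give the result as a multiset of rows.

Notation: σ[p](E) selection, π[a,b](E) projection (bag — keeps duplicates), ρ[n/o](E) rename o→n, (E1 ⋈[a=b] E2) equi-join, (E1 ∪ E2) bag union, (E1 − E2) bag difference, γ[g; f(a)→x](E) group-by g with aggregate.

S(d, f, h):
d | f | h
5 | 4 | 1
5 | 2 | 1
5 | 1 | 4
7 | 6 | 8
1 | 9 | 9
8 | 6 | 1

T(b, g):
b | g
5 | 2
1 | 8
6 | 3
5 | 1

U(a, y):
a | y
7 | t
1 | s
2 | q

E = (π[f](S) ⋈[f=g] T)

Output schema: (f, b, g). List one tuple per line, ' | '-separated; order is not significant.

Row counts bottom-up:
  S → 6
  π[f](S) → 6
  T → 4
  (π[f](S) ⋈[f=g] T) → 2

== RESULT ==
f | b | g
1 | 5 | 1
2 | 5 | 2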